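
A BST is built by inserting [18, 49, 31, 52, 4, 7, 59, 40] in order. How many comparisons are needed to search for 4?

Search path for 4: 18 -> 4
Found: True
Comparisons: 2


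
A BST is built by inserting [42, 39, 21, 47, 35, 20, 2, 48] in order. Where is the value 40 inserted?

Starting tree (level order): [42, 39, 47, 21, None, None, 48, 20, 35, None, None, 2]
Insertion path: 42 -> 39
Result: insert 40 as right child of 39
Final tree (level order): [42, 39, 47, 21, 40, None, 48, 20, 35, None, None, None, None, 2]


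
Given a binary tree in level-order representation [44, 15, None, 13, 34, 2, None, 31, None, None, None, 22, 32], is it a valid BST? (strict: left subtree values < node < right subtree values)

Level-order array: [44, 15, None, 13, 34, 2, None, 31, None, None, None, 22, 32]
Validate using subtree bounds (lo, hi): at each node, require lo < value < hi,
then recurse left with hi=value and right with lo=value.
Preorder trace (stopping at first violation):
  at node 44 with bounds (-inf, +inf): OK
  at node 15 with bounds (-inf, 44): OK
  at node 13 with bounds (-inf, 15): OK
  at node 2 with bounds (-inf, 13): OK
  at node 34 with bounds (15, 44): OK
  at node 31 with bounds (15, 34): OK
  at node 22 with bounds (15, 31): OK
  at node 32 with bounds (31, 34): OK
No violation found at any node.
Result: Valid BST


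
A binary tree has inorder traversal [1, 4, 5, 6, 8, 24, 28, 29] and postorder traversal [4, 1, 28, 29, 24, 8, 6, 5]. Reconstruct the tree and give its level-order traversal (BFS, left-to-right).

Inorder:   [1, 4, 5, 6, 8, 24, 28, 29]
Postorder: [4, 1, 28, 29, 24, 8, 6, 5]
Algorithm: postorder visits root last, so walk postorder right-to-left;
each value is the root of the current inorder slice — split it at that
value, recurse on the right subtree first, then the left.
Recursive splits:
  root=5; inorder splits into left=[1, 4], right=[6, 8, 24, 28, 29]
  root=6; inorder splits into left=[], right=[8, 24, 28, 29]
  root=8; inorder splits into left=[], right=[24, 28, 29]
  root=24; inorder splits into left=[], right=[28, 29]
  root=29; inorder splits into left=[28], right=[]
  root=28; inorder splits into left=[], right=[]
  root=1; inorder splits into left=[], right=[4]
  root=4; inorder splits into left=[], right=[]
Reconstructed level-order: [5, 1, 6, 4, 8, 24, 29, 28]


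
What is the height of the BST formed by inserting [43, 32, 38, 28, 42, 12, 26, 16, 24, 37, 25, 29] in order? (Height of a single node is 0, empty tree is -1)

Insertion order: [43, 32, 38, 28, 42, 12, 26, 16, 24, 37, 25, 29]
Tree (level-order array): [43, 32, None, 28, 38, 12, 29, 37, 42, None, 26, None, None, None, None, None, None, 16, None, None, 24, None, 25]
Compute height bottom-up (empty subtree = -1):
  height(25) = 1 + max(-1, -1) = 0
  height(24) = 1 + max(-1, 0) = 1
  height(16) = 1 + max(-1, 1) = 2
  height(26) = 1 + max(2, -1) = 3
  height(12) = 1 + max(-1, 3) = 4
  height(29) = 1 + max(-1, -1) = 0
  height(28) = 1 + max(4, 0) = 5
  height(37) = 1 + max(-1, -1) = 0
  height(42) = 1 + max(-1, -1) = 0
  height(38) = 1 + max(0, 0) = 1
  height(32) = 1 + max(5, 1) = 6
  height(43) = 1 + max(6, -1) = 7
Height = 7


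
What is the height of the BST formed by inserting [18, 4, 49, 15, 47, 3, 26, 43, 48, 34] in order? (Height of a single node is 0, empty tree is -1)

Insertion order: [18, 4, 49, 15, 47, 3, 26, 43, 48, 34]
Tree (level-order array): [18, 4, 49, 3, 15, 47, None, None, None, None, None, 26, 48, None, 43, None, None, 34]
Compute height bottom-up (empty subtree = -1):
  height(3) = 1 + max(-1, -1) = 0
  height(15) = 1 + max(-1, -1) = 0
  height(4) = 1 + max(0, 0) = 1
  height(34) = 1 + max(-1, -1) = 0
  height(43) = 1 + max(0, -1) = 1
  height(26) = 1 + max(-1, 1) = 2
  height(48) = 1 + max(-1, -1) = 0
  height(47) = 1 + max(2, 0) = 3
  height(49) = 1 + max(3, -1) = 4
  height(18) = 1 + max(1, 4) = 5
Height = 5


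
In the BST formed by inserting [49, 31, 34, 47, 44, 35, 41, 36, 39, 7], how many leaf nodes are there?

Tree built from: [49, 31, 34, 47, 44, 35, 41, 36, 39, 7]
Tree (level-order array): [49, 31, None, 7, 34, None, None, None, 47, 44, None, 35, None, None, 41, 36, None, None, 39]
Rule: A leaf has 0 children.
Per-node child counts:
  node 49: 1 child(ren)
  node 31: 2 child(ren)
  node 7: 0 child(ren)
  node 34: 1 child(ren)
  node 47: 1 child(ren)
  node 44: 1 child(ren)
  node 35: 1 child(ren)
  node 41: 1 child(ren)
  node 36: 1 child(ren)
  node 39: 0 child(ren)
Matching nodes: [7, 39]
Count of leaf nodes: 2


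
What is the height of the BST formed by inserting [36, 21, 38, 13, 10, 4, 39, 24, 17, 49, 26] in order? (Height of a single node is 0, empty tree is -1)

Insertion order: [36, 21, 38, 13, 10, 4, 39, 24, 17, 49, 26]
Tree (level-order array): [36, 21, 38, 13, 24, None, 39, 10, 17, None, 26, None, 49, 4]
Compute height bottom-up (empty subtree = -1):
  height(4) = 1 + max(-1, -1) = 0
  height(10) = 1 + max(0, -1) = 1
  height(17) = 1 + max(-1, -1) = 0
  height(13) = 1 + max(1, 0) = 2
  height(26) = 1 + max(-1, -1) = 0
  height(24) = 1 + max(-1, 0) = 1
  height(21) = 1 + max(2, 1) = 3
  height(49) = 1 + max(-1, -1) = 0
  height(39) = 1 + max(-1, 0) = 1
  height(38) = 1 + max(-1, 1) = 2
  height(36) = 1 + max(3, 2) = 4
Height = 4


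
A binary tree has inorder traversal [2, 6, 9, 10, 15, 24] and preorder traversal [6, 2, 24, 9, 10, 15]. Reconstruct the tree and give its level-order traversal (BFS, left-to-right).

Inorder:  [2, 6, 9, 10, 15, 24]
Preorder: [6, 2, 24, 9, 10, 15]
Algorithm: preorder visits root first, so consume preorder in order;
for each root, split the current inorder slice at that value into
left-subtree inorder and right-subtree inorder, then recurse.
Recursive splits:
  root=6; inorder splits into left=[2], right=[9, 10, 15, 24]
  root=2; inorder splits into left=[], right=[]
  root=24; inorder splits into left=[9, 10, 15], right=[]
  root=9; inorder splits into left=[], right=[10, 15]
  root=10; inorder splits into left=[], right=[15]
  root=15; inorder splits into left=[], right=[]
Reconstructed level-order: [6, 2, 24, 9, 10, 15]


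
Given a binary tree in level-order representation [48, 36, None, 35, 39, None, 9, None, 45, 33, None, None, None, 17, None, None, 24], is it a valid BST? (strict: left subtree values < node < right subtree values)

Level-order array: [48, 36, None, 35, 39, None, 9, None, 45, 33, None, None, None, 17, None, None, 24]
Validate using subtree bounds (lo, hi): at each node, require lo < value < hi,
then recurse left with hi=value and right with lo=value.
Preorder trace (stopping at first violation):
  at node 48 with bounds (-inf, +inf): OK
  at node 36 with bounds (-inf, 48): OK
  at node 35 with bounds (-inf, 36): OK
  at node 9 with bounds (35, 36): VIOLATION
Node 9 violates its bound: not (35 < 9 < 36).
Result: Not a valid BST


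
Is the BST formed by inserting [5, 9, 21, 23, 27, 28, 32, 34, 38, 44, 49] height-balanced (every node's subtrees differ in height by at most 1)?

Tree (level-order array): [5, None, 9, None, 21, None, 23, None, 27, None, 28, None, 32, None, 34, None, 38, None, 44, None, 49]
Definition: a tree is height-balanced if, at every node, |h(left) - h(right)| <= 1 (empty subtree has height -1).
Bottom-up per-node check:
  node 49: h_left=-1, h_right=-1, diff=0 [OK], height=0
  node 44: h_left=-1, h_right=0, diff=1 [OK], height=1
  node 38: h_left=-1, h_right=1, diff=2 [FAIL (|-1-1|=2 > 1)], height=2
  node 34: h_left=-1, h_right=2, diff=3 [FAIL (|-1-2|=3 > 1)], height=3
  node 32: h_left=-1, h_right=3, diff=4 [FAIL (|-1-3|=4 > 1)], height=4
  node 28: h_left=-1, h_right=4, diff=5 [FAIL (|-1-4|=5 > 1)], height=5
  node 27: h_left=-1, h_right=5, diff=6 [FAIL (|-1-5|=6 > 1)], height=6
  node 23: h_left=-1, h_right=6, diff=7 [FAIL (|-1-6|=7 > 1)], height=7
  node 21: h_left=-1, h_right=7, diff=8 [FAIL (|-1-7|=8 > 1)], height=8
  node 9: h_left=-1, h_right=8, diff=9 [FAIL (|-1-8|=9 > 1)], height=9
  node 5: h_left=-1, h_right=9, diff=10 [FAIL (|-1-9|=10 > 1)], height=10
Node 38 violates the condition: |-1 - 1| = 2 > 1.
Result: Not balanced


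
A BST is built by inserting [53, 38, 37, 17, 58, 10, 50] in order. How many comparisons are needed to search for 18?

Search path for 18: 53 -> 38 -> 37 -> 17
Found: False
Comparisons: 4


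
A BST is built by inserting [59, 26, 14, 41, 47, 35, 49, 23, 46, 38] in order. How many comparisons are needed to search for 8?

Search path for 8: 59 -> 26 -> 14
Found: False
Comparisons: 3


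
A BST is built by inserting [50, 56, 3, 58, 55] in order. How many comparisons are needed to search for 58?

Search path for 58: 50 -> 56 -> 58
Found: True
Comparisons: 3


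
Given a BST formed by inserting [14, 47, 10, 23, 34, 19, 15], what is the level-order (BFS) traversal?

Tree insertion order: [14, 47, 10, 23, 34, 19, 15]
Tree (level-order array): [14, 10, 47, None, None, 23, None, 19, 34, 15]
BFS from the root, enqueuing left then right child of each popped node:
  queue [14] -> pop 14, enqueue [10, 47], visited so far: [14]
  queue [10, 47] -> pop 10, enqueue [none], visited so far: [14, 10]
  queue [47] -> pop 47, enqueue [23], visited so far: [14, 10, 47]
  queue [23] -> pop 23, enqueue [19, 34], visited so far: [14, 10, 47, 23]
  queue [19, 34] -> pop 19, enqueue [15], visited so far: [14, 10, 47, 23, 19]
  queue [34, 15] -> pop 34, enqueue [none], visited so far: [14, 10, 47, 23, 19, 34]
  queue [15] -> pop 15, enqueue [none], visited so far: [14, 10, 47, 23, 19, 34, 15]
Result: [14, 10, 47, 23, 19, 34, 15]


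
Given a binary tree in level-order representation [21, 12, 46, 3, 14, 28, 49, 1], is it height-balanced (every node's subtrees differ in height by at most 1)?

Tree (level-order array): [21, 12, 46, 3, 14, 28, 49, 1]
Definition: a tree is height-balanced if, at every node, |h(left) - h(right)| <= 1 (empty subtree has height -1).
Bottom-up per-node check:
  node 1: h_left=-1, h_right=-1, diff=0 [OK], height=0
  node 3: h_left=0, h_right=-1, diff=1 [OK], height=1
  node 14: h_left=-1, h_right=-1, diff=0 [OK], height=0
  node 12: h_left=1, h_right=0, diff=1 [OK], height=2
  node 28: h_left=-1, h_right=-1, diff=0 [OK], height=0
  node 49: h_left=-1, h_right=-1, diff=0 [OK], height=0
  node 46: h_left=0, h_right=0, diff=0 [OK], height=1
  node 21: h_left=2, h_right=1, diff=1 [OK], height=3
All nodes satisfy the balance condition.
Result: Balanced


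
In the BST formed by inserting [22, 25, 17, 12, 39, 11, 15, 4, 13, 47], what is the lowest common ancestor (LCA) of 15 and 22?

Tree insertion order: [22, 25, 17, 12, 39, 11, 15, 4, 13, 47]
Tree (level-order array): [22, 17, 25, 12, None, None, 39, 11, 15, None, 47, 4, None, 13]
In a BST, the LCA of p=15, q=22 is the first node v on the
root-to-leaf path with p <= v <= q (go left if both < v, right if both > v).
Walk from root:
  at 22: 15 <= 22 <= 22, this is the LCA
LCA = 22


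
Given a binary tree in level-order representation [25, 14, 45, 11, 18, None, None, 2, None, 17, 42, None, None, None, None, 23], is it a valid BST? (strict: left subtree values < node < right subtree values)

Level-order array: [25, 14, 45, 11, 18, None, None, 2, None, 17, 42, None, None, None, None, 23]
Validate using subtree bounds (lo, hi): at each node, require lo < value < hi,
then recurse left with hi=value and right with lo=value.
Preorder trace (stopping at first violation):
  at node 25 with bounds (-inf, +inf): OK
  at node 14 with bounds (-inf, 25): OK
  at node 11 with bounds (-inf, 14): OK
  at node 2 with bounds (-inf, 11): OK
  at node 18 with bounds (14, 25): OK
  at node 17 with bounds (14, 18): OK
  at node 42 with bounds (18, 25): VIOLATION
Node 42 violates its bound: not (18 < 42 < 25).
Result: Not a valid BST


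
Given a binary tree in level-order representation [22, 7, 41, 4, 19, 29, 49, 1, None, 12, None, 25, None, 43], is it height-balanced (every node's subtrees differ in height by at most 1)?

Tree (level-order array): [22, 7, 41, 4, 19, 29, 49, 1, None, 12, None, 25, None, 43]
Definition: a tree is height-balanced if, at every node, |h(left) - h(right)| <= 1 (empty subtree has height -1).
Bottom-up per-node check:
  node 1: h_left=-1, h_right=-1, diff=0 [OK], height=0
  node 4: h_left=0, h_right=-1, diff=1 [OK], height=1
  node 12: h_left=-1, h_right=-1, diff=0 [OK], height=0
  node 19: h_left=0, h_right=-1, diff=1 [OK], height=1
  node 7: h_left=1, h_right=1, diff=0 [OK], height=2
  node 25: h_left=-1, h_right=-1, diff=0 [OK], height=0
  node 29: h_left=0, h_right=-1, diff=1 [OK], height=1
  node 43: h_left=-1, h_right=-1, diff=0 [OK], height=0
  node 49: h_left=0, h_right=-1, diff=1 [OK], height=1
  node 41: h_left=1, h_right=1, diff=0 [OK], height=2
  node 22: h_left=2, h_right=2, diff=0 [OK], height=3
All nodes satisfy the balance condition.
Result: Balanced


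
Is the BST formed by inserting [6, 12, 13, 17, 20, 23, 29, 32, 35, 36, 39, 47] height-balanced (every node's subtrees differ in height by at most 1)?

Tree (level-order array): [6, None, 12, None, 13, None, 17, None, 20, None, 23, None, 29, None, 32, None, 35, None, 36, None, 39, None, 47]
Definition: a tree is height-balanced if, at every node, |h(left) - h(right)| <= 1 (empty subtree has height -1).
Bottom-up per-node check:
  node 47: h_left=-1, h_right=-1, diff=0 [OK], height=0
  node 39: h_left=-1, h_right=0, diff=1 [OK], height=1
  node 36: h_left=-1, h_right=1, diff=2 [FAIL (|-1-1|=2 > 1)], height=2
  node 35: h_left=-1, h_right=2, diff=3 [FAIL (|-1-2|=3 > 1)], height=3
  node 32: h_left=-1, h_right=3, diff=4 [FAIL (|-1-3|=4 > 1)], height=4
  node 29: h_left=-1, h_right=4, diff=5 [FAIL (|-1-4|=5 > 1)], height=5
  node 23: h_left=-1, h_right=5, diff=6 [FAIL (|-1-5|=6 > 1)], height=6
  node 20: h_left=-1, h_right=6, diff=7 [FAIL (|-1-6|=7 > 1)], height=7
  node 17: h_left=-1, h_right=7, diff=8 [FAIL (|-1-7|=8 > 1)], height=8
  node 13: h_left=-1, h_right=8, diff=9 [FAIL (|-1-8|=9 > 1)], height=9
  node 12: h_left=-1, h_right=9, diff=10 [FAIL (|-1-9|=10 > 1)], height=10
  node 6: h_left=-1, h_right=10, diff=11 [FAIL (|-1-10|=11 > 1)], height=11
Node 36 violates the condition: |-1 - 1| = 2 > 1.
Result: Not balanced


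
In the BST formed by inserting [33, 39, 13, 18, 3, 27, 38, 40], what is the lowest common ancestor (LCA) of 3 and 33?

Tree insertion order: [33, 39, 13, 18, 3, 27, 38, 40]
Tree (level-order array): [33, 13, 39, 3, 18, 38, 40, None, None, None, 27]
In a BST, the LCA of p=3, q=33 is the first node v on the
root-to-leaf path with p <= v <= q (go left if both < v, right if both > v).
Walk from root:
  at 33: 3 <= 33 <= 33, this is the LCA
LCA = 33


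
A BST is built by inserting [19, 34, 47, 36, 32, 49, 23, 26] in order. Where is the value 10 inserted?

Starting tree (level order): [19, None, 34, 32, 47, 23, None, 36, 49, None, 26]
Insertion path: 19
Result: insert 10 as left child of 19
Final tree (level order): [19, 10, 34, None, None, 32, 47, 23, None, 36, 49, None, 26]


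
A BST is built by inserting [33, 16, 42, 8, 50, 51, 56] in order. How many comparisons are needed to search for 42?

Search path for 42: 33 -> 42
Found: True
Comparisons: 2


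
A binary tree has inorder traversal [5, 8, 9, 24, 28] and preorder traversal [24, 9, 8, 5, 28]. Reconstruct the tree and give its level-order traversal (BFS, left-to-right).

Inorder:  [5, 8, 9, 24, 28]
Preorder: [24, 9, 8, 5, 28]
Algorithm: preorder visits root first, so consume preorder in order;
for each root, split the current inorder slice at that value into
left-subtree inorder and right-subtree inorder, then recurse.
Recursive splits:
  root=24; inorder splits into left=[5, 8, 9], right=[28]
  root=9; inorder splits into left=[5, 8], right=[]
  root=8; inorder splits into left=[5], right=[]
  root=5; inorder splits into left=[], right=[]
  root=28; inorder splits into left=[], right=[]
Reconstructed level-order: [24, 9, 28, 8, 5]


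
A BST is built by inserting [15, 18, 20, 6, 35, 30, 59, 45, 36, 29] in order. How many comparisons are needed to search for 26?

Search path for 26: 15 -> 18 -> 20 -> 35 -> 30 -> 29
Found: False
Comparisons: 6


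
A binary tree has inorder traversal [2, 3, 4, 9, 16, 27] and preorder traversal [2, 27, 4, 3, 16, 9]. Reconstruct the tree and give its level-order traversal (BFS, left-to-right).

Inorder:  [2, 3, 4, 9, 16, 27]
Preorder: [2, 27, 4, 3, 16, 9]
Algorithm: preorder visits root first, so consume preorder in order;
for each root, split the current inorder slice at that value into
left-subtree inorder and right-subtree inorder, then recurse.
Recursive splits:
  root=2; inorder splits into left=[], right=[3, 4, 9, 16, 27]
  root=27; inorder splits into left=[3, 4, 9, 16], right=[]
  root=4; inorder splits into left=[3], right=[9, 16]
  root=3; inorder splits into left=[], right=[]
  root=16; inorder splits into left=[9], right=[]
  root=9; inorder splits into left=[], right=[]
Reconstructed level-order: [2, 27, 4, 3, 16, 9]


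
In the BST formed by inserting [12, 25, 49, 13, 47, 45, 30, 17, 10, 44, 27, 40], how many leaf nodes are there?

Tree built from: [12, 25, 49, 13, 47, 45, 30, 17, 10, 44, 27, 40]
Tree (level-order array): [12, 10, 25, None, None, 13, 49, None, 17, 47, None, None, None, 45, None, 30, None, 27, 44, None, None, 40]
Rule: A leaf has 0 children.
Per-node child counts:
  node 12: 2 child(ren)
  node 10: 0 child(ren)
  node 25: 2 child(ren)
  node 13: 1 child(ren)
  node 17: 0 child(ren)
  node 49: 1 child(ren)
  node 47: 1 child(ren)
  node 45: 1 child(ren)
  node 30: 2 child(ren)
  node 27: 0 child(ren)
  node 44: 1 child(ren)
  node 40: 0 child(ren)
Matching nodes: [10, 17, 27, 40]
Count of leaf nodes: 4


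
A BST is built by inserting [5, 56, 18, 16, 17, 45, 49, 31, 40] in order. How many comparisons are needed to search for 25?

Search path for 25: 5 -> 56 -> 18 -> 45 -> 31
Found: False
Comparisons: 5


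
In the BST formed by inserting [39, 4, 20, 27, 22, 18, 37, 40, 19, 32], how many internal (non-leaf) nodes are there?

Tree built from: [39, 4, 20, 27, 22, 18, 37, 40, 19, 32]
Tree (level-order array): [39, 4, 40, None, 20, None, None, 18, 27, None, 19, 22, 37, None, None, None, None, 32]
Rule: An internal node has at least one child.
Per-node child counts:
  node 39: 2 child(ren)
  node 4: 1 child(ren)
  node 20: 2 child(ren)
  node 18: 1 child(ren)
  node 19: 0 child(ren)
  node 27: 2 child(ren)
  node 22: 0 child(ren)
  node 37: 1 child(ren)
  node 32: 0 child(ren)
  node 40: 0 child(ren)
Matching nodes: [39, 4, 20, 18, 27, 37]
Count of internal (non-leaf) nodes: 6


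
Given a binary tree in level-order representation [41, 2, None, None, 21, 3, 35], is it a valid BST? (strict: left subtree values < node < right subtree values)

Level-order array: [41, 2, None, None, 21, 3, 35]
Validate using subtree bounds (lo, hi): at each node, require lo < value < hi,
then recurse left with hi=value and right with lo=value.
Preorder trace (stopping at first violation):
  at node 41 with bounds (-inf, +inf): OK
  at node 2 with bounds (-inf, 41): OK
  at node 21 with bounds (2, 41): OK
  at node 3 with bounds (2, 21): OK
  at node 35 with bounds (21, 41): OK
No violation found at any node.
Result: Valid BST


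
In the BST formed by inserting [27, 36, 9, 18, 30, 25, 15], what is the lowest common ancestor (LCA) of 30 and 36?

Tree insertion order: [27, 36, 9, 18, 30, 25, 15]
Tree (level-order array): [27, 9, 36, None, 18, 30, None, 15, 25]
In a BST, the LCA of p=30, q=36 is the first node v on the
root-to-leaf path with p <= v <= q (go left if both < v, right if both > v).
Walk from root:
  at 27: both 30 and 36 > 27, go right
  at 36: 30 <= 36 <= 36, this is the LCA
LCA = 36


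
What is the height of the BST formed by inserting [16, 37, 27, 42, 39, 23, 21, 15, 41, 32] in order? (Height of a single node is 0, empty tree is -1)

Insertion order: [16, 37, 27, 42, 39, 23, 21, 15, 41, 32]
Tree (level-order array): [16, 15, 37, None, None, 27, 42, 23, 32, 39, None, 21, None, None, None, None, 41]
Compute height bottom-up (empty subtree = -1):
  height(15) = 1 + max(-1, -1) = 0
  height(21) = 1 + max(-1, -1) = 0
  height(23) = 1 + max(0, -1) = 1
  height(32) = 1 + max(-1, -1) = 0
  height(27) = 1 + max(1, 0) = 2
  height(41) = 1 + max(-1, -1) = 0
  height(39) = 1 + max(-1, 0) = 1
  height(42) = 1 + max(1, -1) = 2
  height(37) = 1 + max(2, 2) = 3
  height(16) = 1 + max(0, 3) = 4
Height = 4


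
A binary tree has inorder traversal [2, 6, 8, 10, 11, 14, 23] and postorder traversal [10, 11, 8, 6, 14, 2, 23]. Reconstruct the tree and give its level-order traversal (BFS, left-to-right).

Inorder:   [2, 6, 8, 10, 11, 14, 23]
Postorder: [10, 11, 8, 6, 14, 2, 23]
Algorithm: postorder visits root last, so walk postorder right-to-left;
each value is the root of the current inorder slice — split it at that
value, recurse on the right subtree first, then the left.
Recursive splits:
  root=23; inorder splits into left=[2, 6, 8, 10, 11, 14], right=[]
  root=2; inorder splits into left=[], right=[6, 8, 10, 11, 14]
  root=14; inorder splits into left=[6, 8, 10, 11], right=[]
  root=6; inorder splits into left=[], right=[8, 10, 11]
  root=8; inorder splits into left=[], right=[10, 11]
  root=11; inorder splits into left=[10], right=[]
  root=10; inorder splits into left=[], right=[]
Reconstructed level-order: [23, 2, 14, 6, 8, 11, 10]


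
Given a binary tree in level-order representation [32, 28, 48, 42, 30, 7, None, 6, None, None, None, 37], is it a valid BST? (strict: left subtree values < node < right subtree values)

Level-order array: [32, 28, 48, 42, 30, 7, None, 6, None, None, None, 37]
Validate using subtree bounds (lo, hi): at each node, require lo < value < hi,
then recurse left with hi=value and right with lo=value.
Preorder trace (stopping at first violation):
  at node 32 with bounds (-inf, +inf): OK
  at node 28 with bounds (-inf, 32): OK
  at node 42 with bounds (-inf, 28): VIOLATION
Node 42 violates its bound: not (-inf < 42 < 28).
Result: Not a valid BST


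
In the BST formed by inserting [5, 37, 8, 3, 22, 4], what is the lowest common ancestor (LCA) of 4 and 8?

Tree insertion order: [5, 37, 8, 3, 22, 4]
Tree (level-order array): [5, 3, 37, None, 4, 8, None, None, None, None, 22]
In a BST, the LCA of p=4, q=8 is the first node v on the
root-to-leaf path with p <= v <= q (go left if both < v, right if both > v).
Walk from root:
  at 5: 4 <= 5 <= 8, this is the LCA
LCA = 5


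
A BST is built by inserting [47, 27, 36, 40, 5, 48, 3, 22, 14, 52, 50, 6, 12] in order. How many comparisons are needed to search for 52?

Search path for 52: 47 -> 48 -> 52
Found: True
Comparisons: 3


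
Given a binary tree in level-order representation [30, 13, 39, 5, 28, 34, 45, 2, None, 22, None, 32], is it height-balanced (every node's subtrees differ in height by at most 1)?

Tree (level-order array): [30, 13, 39, 5, 28, 34, 45, 2, None, 22, None, 32]
Definition: a tree is height-balanced if, at every node, |h(left) - h(right)| <= 1 (empty subtree has height -1).
Bottom-up per-node check:
  node 2: h_left=-1, h_right=-1, diff=0 [OK], height=0
  node 5: h_left=0, h_right=-1, diff=1 [OK], height=1
  node 22: h_left=-1, h_right=-1, diff=0 [OK], height=0
  node 28: h_left=0, h_right=-1, diff=1 [OK], height=1
  node 13: h_left=1, h_right=1, diff=0 [OK], height=2
  node 32: h_left=-1, h_right=-1, diff=0 [OK], height=0
  node 34: h_left=0, h_right=-1, diff=1 [OK], height=1
  node 45: h_left=-1, h_right=-1, diff=0 [OK], height=0
  node 39: h_left=1, h_right=0, diff=1 [OK], height=2
  node 30: h_left=2, h_right=2, diff=0 [OK], height=3
All nodes satisfy the balance condition.
Result: Balanced


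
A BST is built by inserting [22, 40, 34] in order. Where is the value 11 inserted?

Starting tree (level order): [22, None, 40, 34]
Insertion path: 22
Result: insert 11 as left child of 22
Final tree (level order): [22, 11, 40, None, None, 34]


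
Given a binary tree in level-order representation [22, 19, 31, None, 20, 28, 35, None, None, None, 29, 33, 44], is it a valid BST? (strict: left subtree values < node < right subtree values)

Level-order array: [22, 19, 31, None, 20, 28, 35, None, None, None, 29, 33, 44]
Validate using subtree bounds (lo, hi): at each node, require lo < value < hi,
then recurse left with hi=value and right with lo=value.
Preorder trace (stopping at first violation):
  at node 22 with bounds (-inf, +inf): OK
  at node 19 with bounds (-inf, 22): OK
  at node 20 with bounds (19, 22): OK
  at node 31 with bounds (22, +inf): OK
  at node 28 with bounds (22, 31): OK
  at node 29 with bounds (28, 31): OK
  at node 35 with bounds (31, +inf): OK
  at node 33 with bounds (31, 35): OK
  at node 44 with bounds (35, +inf): OK
No violation found at any node.
Result: Valid BST


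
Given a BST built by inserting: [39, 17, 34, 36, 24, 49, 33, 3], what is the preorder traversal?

Tree insertion order: [39, 17, 34, 36, 24, 49, 33, 3]
Tree (level-order array): [39, 17, 49, 3, 34, None, None, None, None, 24, 36, None, 33]
Preorder traversal: [39, 17, 3, 34, 24, 33, 36, 49]


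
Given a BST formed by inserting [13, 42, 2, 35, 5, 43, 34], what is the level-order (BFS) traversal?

Tree insertion order: [13, 42, 2, 35, 5, 43, 34]
Tree (level-order array): [13, 2, 42, None, 5, 35, 43, None, None, 34]
BFS from the root, enqueuing left then right child of each popped node:
  queue [13] -> pop 13, enqueue [2, 42], visited so far: [13]
  queue [2, 42] -> pop 2, enqueue [5], visited so far: [13, 2]
  queue [42, 5] -> pop 42, enqueue [35, 43], visited so far: [13, 2, 42]
  queue [5, 35, 43] -> pop 5, enqueue [none], visited so far: [13, 2, 42, 5]
  queue [35, 43] -> pop 35, enqueue [34], visited so far: [13, 2, 42, 5, 35]
  queue [43, 34] -> pop 43, enqueue [none], visited so far: [13, 2, 42, 5, 35, 43]
  queue [34] -> pop 34, enqueue [none], visited so far: [13, 2, 42, 5, 35, 43, 34]
Result: [13, 2, 42, 5, 35, 43, 34]


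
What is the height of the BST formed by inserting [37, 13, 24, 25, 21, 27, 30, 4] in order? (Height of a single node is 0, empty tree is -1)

Insertion order: [37, 13, 24, 25, 21, 27, 30, 4]
Tree (level-order array): [37, 13, None, 4, 24, None, None, 21, 25, None, None, None, 27, None, 30]
Compute height bottom-up (empty subtree = -1):
  height(4) = 1 + max(-1, -1) = 0
  height(21) = 1 + max(-1, -1) = 0
  height(30) = 1 + max(-1, -1) = 0
  height(27) = 1 + max(-1, 0) = 1
  height(25) = 1 + max(-1, 1) = 2
  height(24) = 1 + max(0, 2) = 3
  height(13) = 1 + max(0, 3) = 4
  height(37) = 1 + max(4, -1) = 5
Height = 5


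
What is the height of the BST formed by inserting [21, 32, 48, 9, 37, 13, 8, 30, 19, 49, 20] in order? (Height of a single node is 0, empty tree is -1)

Insertion order: [21, 32, 48, 9, 37, 13, 8, 30, 19, 49, 20]
Tree (level-order array): [21, 9, 32, 8, 13, 30, 48, None, None, None, 19, None, None, 37, 49, None, 20]
Compute height bottom-up (empty subtree = -1):
  height(8) = 1 + max(-1, -1) = 0
  height(20) = 1 + max(-1, -1) = 0
  height(19) = 1 + max(-1, 0) = 1
  height(13) = 1 + max(-1, 1) = 2
  height(9) = 1 + max(0, 2) = 3
  height(30) = 1 + max(-1, -1) = 0
  height(37) = 1 + max(-1, -1) = 0
  height(49) = 1 + max(-1, -1) = 0
  height(48) = 1 + max(0, 0) = 1
  height(32) = 1 + max(0, 1) = 2
  height(21) = 1 + max(3, 2) = 4
Height = 4


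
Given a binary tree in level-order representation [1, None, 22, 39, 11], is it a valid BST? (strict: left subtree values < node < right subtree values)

Level-order array: [1, None, 22, 39, 11]
Validate using subtree bounds (lo, hi): at each node, require lo < value < hi,
then recurse left with hi=value and right with lo=value.
Preorder trace (stopping at first violation):
  at node 1 with bounds (-inf, +inf): OK
  at node 22 with bounds (1, +inf): OK
  at node 39 with bounds (1, 22): VIOLATION
Node 39 violates its bound: not (1 < 39 < 22).
Result: Not a valid BST


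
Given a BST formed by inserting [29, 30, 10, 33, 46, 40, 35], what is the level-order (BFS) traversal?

Tree insertion order: [29, 30, 10, 33, 46, 40, 35]
Tree (level-order array): [29, 10, 30, None, None, None, 33, None, 46, 40, None, 35]
BFS from the root, enqueuing left then right child of each popped node:
  queue [29] -> pop 29, enqueue [10, 30], visited so far: [29]
  queue [10, 30] -> pop 10, enqueue [none], visited so far: [29, 10]
  queue [30] -> pop 30, enqueue [33], visited so far: [29, 10, 30]
  queue [33] -> pop 33, enqueue [46], visited so far: [29, 10, 30, 33]
  queue [46] -> pop 46, enqueue [40], visited so far: [29, 10, 30, 33, 46]
  queue [40] -> pop 40, enqueue [35], visited so far: [29, 10, 30, 33, 46, 40]
  queue [35] -> pop 35, enqueue [none], visited so far: [29, 10, 30, 33, 46, 40, 35]
Result: [29, 10, 30, 33, 46, 40, 35]


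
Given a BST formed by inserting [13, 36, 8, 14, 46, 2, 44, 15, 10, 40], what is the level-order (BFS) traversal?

Tree insertion order: [13, 36, 8, 14, 46, 2, 44, 15, 10, 40]
Tree (level-order array): [13, 8, 36, 2, 10, 14, 46, None, None, None, None, None, 15, 44, None, None, None, 40]
BFS from the root, enqueuing left then right child of each popped node:
  queue [13] -> pop 13, enqueue [8, 36], visited so far: [13]
  queue [8, 36] -> pop 8, enqueue [2, 10], visited so far: [13, 8]
  queue [36, 2, 10] -> pop 36, enqueue [14, 46], visited so far: [13, 8, 36]
  queue [2, 10, 14, 46] -> pop 2, enqueue [none], visited so far: [13, 8, 36, 2]
  queue [10, 14, 46] -> pop 10, enqueue [none], visited so far: [13, 8, 36, 2, 10]
  queue [14, 46] -> pop 14, enqueue [15], visited so far: [13, 8, 36, 2, 10, 14]
  queue [46, 15] -> pop 46, enqueue [44], visited so far: [13, 8, 36, 2, 10, 14, 46]
  queue [15, 44] -> pop 15, enqueue [none], visited so far: [13, 8, 36, 2, 10, 14, 46, 15]
  queue [44] -> pop 44, enqueue [40], visited so far: [13, 8, 36, 2, 10, 14, 46, 15, 44]
  queue [40] -> pop 40, enqueue [none], visited so far: [13, 8, 36, 2, 10, 14, 46, 15, 44, 40]
Result: [13, 8, 36, 2, 10, 14, 46, 15, 44, 40]


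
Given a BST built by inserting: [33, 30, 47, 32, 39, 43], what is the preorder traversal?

Tree insertion order: [33, 30, 47, 32, 39, 43]
Tree (level-order array): [33, 30, 47, None, 32, 39, None, None, None, None, 43]
Preorder traversal: [33, 30, 32, 47, 39, 43]


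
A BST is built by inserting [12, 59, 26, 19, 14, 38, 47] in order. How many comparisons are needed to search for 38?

Search path for 38: 12 -> 59 -> 26 -> 38
Found: True
Comparisons: 4


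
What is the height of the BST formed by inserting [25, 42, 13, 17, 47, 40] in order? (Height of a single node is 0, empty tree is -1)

Insertion order: [25, 42, 13, 17, 47, 40]
Tree (level-order array): [25, 13, 42, None, 17, 40, 47]
Compute height bottom-up (empty subtree = -1):
  height(17) = 1 + max(-1, -1) = 0
  height(13) = 1 + max(-1, 0) = 1
  height(40) = 1 + max(-1, -1) = 0
  height(47) = 1 + max(-1, -1) = 0
  height(42) = 1 + max(0, 0) = 1
  height(25) = 1 + max(1, 1) = 2
Height = 2


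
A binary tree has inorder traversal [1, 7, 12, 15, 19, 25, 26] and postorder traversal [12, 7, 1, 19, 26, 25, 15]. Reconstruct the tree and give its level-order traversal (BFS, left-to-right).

Inorder:   [1, 7, 12, 15, 19, 25, 26]
Postorder: [12, 7, 1, 19, 26, 25, 15]
Algorithm: postorder visits root last, so walk postorder right-to-left;
each value is the root of the current inorder slice — split it at that
value, recurse on the right subtree first, then the left.
Recursive splits:
  root=15; inorder splits into left=[1, 7, 12], right=[19, 25, 26]
  root=25; inorder splits into left=[19], right=[26]
  root=26; inorder splits into left=[], right=[]
  root=19; inorder splits into left=[], right=[]
  root=1; inorder splits into left=[], right=[7, 12]
  root=7; inorder splits into left=[], right=[12]
  root=12; inorder splits into left=[], right=[]
Reconstructed level-order: [15, 1, 25, 7, 19, 26, 12]


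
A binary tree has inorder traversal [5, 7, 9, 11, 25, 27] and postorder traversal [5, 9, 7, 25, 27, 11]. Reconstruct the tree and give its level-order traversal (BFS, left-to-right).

Inorder:   [5, 7, 9, 11, 25, 27]
Postorder: [5, 9, 7, 25, 27, 11]
Algorithm: postorder visits root last, so walk postorder right-to-left;
each value is the root of the current inorder slice — split it at that
value, recurse on the right subtree first, then the left.
Recursive splits:
  root=11; inorder splits into left=[5, 7, 9], right=[25, 27]
  root=27; inorder splits into left=[25], right=[]
  root=25; inorder splits into left=[], right=[]
  root=7; inorder splits into left=[5], right=[9]
  root=9; inorder splits into left=[], right=[]
  root=5; inorder splits into left=[], right=[]
Reconstructed level-order: [11, 7, 27, 5, 9, 25]


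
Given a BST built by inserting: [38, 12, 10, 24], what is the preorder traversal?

Tree insertion order: [38, 12, 10, 24]
Tree (level-order array): [38, 12, None, 10, 24]
Preorder traversal: [38, 12, 10, 24]


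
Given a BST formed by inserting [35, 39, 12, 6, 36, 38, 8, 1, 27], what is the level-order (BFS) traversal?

Tree insertion order: [35, 39, 12, 6, 36, 38, 8, 1, 27]
Tree (level-order array): [35, 12, 39, 6, 27, 36, None, 1, 8, None, None, None, 38]
BFS from the root, enqueuing left then right child of each popped node:
  queue [35] -> pop 35, enqueue [12, 39], visited so far: [35]
  queue [12, 39] -> pop 12, enqueue [6, 27], visited so far: [35, 12]
  queue [39, 6, 27] -> pop 39, enqueue [36], visited so far: [35, 12, 39]
  queue [6, 27, 36] -> pop 6, enqueue [1, 8], visited so far: [35, 12, 39, 6]
  queue [27, 36, 1, 8] -> pop 27, enqueue [none], visited so far: [35, 12, 39, 6, 27]
  queue [36, 1, 8] -> pop 36, enqueue [38], visited so far: [35, 12, 39, 6, 27, 36]
  queue [1, 8, 38] -> pop 1, enqueue [none], visited so far: [35, 12, 39, 6, 27, 36, 1]
  queue [8, 38] -> pop 8, enqueue [none], visited so far: [35, 12, 39, 6, 27, 36, 1, 8]
  queue [38] -> pop 38, enqueue [none], visited so far: [35, 12, 39, 6, 27, 36, 1, 8, 38]
Result: [35, 12, 39, 6, 27, 36, 1, 8, 38]


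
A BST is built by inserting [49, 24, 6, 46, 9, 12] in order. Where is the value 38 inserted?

Starting tree (level order): [49, 24, None, 6, 46, None, 9, None, None, None, 12]
Insertion path: 49 -> 24 -> 46
Result: insert 38 as left child of 46
Final tree (level order): [49, 24, None, 6, 46, None, 9, 38, None, None, 12]


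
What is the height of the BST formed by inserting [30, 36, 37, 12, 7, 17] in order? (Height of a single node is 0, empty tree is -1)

Insertion order: [30, 36, 37, 12, 7, 17]
Tree (level-order array): [30, 12, 36, 7, 17, None, 37]
Compute height bottom-up (empty subtree = -1):
  height(7) = 1 + max(-1, -1) = 0
  height(17) = 1 + max(-1, -1) = 0
  height(12) = 1 + max(0, 0) = 1
  height(37) = 1 + max(-1, -1) = 0
  height(36) = 1 + max(-1, 0) = 1
  height(30) = 1 + max(1, 1) = 2
Height = 2


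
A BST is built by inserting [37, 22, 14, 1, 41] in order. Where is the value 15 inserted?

Starting tree (level order): [37, 22, 41, 14, None, None, None, 1]
Insertion path: 37 -> 22 -> 14
Result: insert 15 as right child of 14
Final tree (level order): [37, 22, 41, 14, None, None, None, 1, 15]


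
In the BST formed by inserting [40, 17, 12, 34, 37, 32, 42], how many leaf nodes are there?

Tree built from: [40, 17, 12, 34, 37, 32, 42]
Tree (level-order array): [40, 17, 42, 12, 34, None, None, None, None, 32, 37]
Rule: A leaf has 0 children.
Per-node child counts:
  node 40: 2 child(ren)
  node 17: 2 child(ren)
  node 12: 0 child(ren)
  node 34: 2 child(ren)
  node 32: 0 child(ren)
  node 37: 0 child(ren)
  node 42: 0 child(ren)
Matching nodes: [12, 32, 37, 42]
Count of leaf nodes: 4


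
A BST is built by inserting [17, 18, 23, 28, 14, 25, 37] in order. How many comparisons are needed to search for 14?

Search path for 14: 17 -> 14
Found: True
Comparisons: 2


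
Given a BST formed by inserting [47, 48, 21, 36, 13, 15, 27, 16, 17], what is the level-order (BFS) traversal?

Tree insertion order: [47, 48, 21, 36, 13, 15, 27, 16, 17]
Tree (level-order array): [47, 21, 48, 13, 36, None, None, None, 15, 27, None, None, 16, None, None, None, 17]
BFS from the root, enqueuing left then right child of each popped node:
  queue [47] -> pop 47, enqueue [21, 48], visited so far: [47]
  queue [21, 48] -> pop 21, enqueue [13, 36], visited so far: [47, 21]
  queue [48, 13, 36] -> pop 48, enqueue [none], visited so far: [47, 21, 48]
  queue [13, 36] -> pop 13, enqueue [15], visited so far: [47, 21, 48, 13]
  queue [36, 15] -> pop 36, enqueue [27], visited so far: [47, 21, 48, 13, 36]
  queue [15, 27] -> pop 15, enqueue [16], visited so far: [47, 21, 48, 13, 36, 15]
  queue [27, 16] -> pop 27, enqueue [none], visited so far: [47, 21, 48, 13, 36, 15, 27]
  queue [16] -> pop 16, enqueue [17], visited so far: [47, 21, 48, 13, 36, 15, 27, 16]
  queue [17] -> pop 17, enqueue [none], visited so far: [47, 21, 48, 13, 36, 15, 27, 16, 17]
Result: [47, 21, 48, 13, 36, 15, 27, 16, 17]


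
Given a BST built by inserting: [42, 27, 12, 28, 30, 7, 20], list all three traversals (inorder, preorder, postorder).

Tree insertion order: [42, 27, 12, 28, 30, 7, 20]
Tree (level-order array): [42, 27, None, 12, 28, 7, 20, None, 30]
Inorder (L, root, R): [7, 12, 20, 27, 28, 30, 42]
Preorder (root, L, R): [42, 27, 12, 7, 20, 28, 30]
Postorder (L, R, root): [7, 20, 12, 30, 28, 27, 42]


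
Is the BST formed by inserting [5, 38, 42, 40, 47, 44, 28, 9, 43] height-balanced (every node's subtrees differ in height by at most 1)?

Tree (level-order array): [5, None, 38, 28, 42, 9, None, 40, 47, None, None, None, None, 44, None, 43]
Definition: a tree is height-balanced if, at every node, |h(left) - h(right)| <= 1 (empty subtree has height -1).
Bottom-up per-node check:
  node 9: h_left=-1, h_right=-1, diff=0 [OK], height=0
  node 28: h_left=0, h_right=-1, diff=1 [OK], height=1
  node 40: h_left=-1, h_right=-1, diff=0 [OK], height=0
  node 43: h_left=-1, h_right=-1, diff=0 [OK], height=0
  node 44: h_left=0, h_right=-1, diff=1 [OK], height=1
  node 47: h_left=1, h_right=-1, diff=2 [FAIL (|1--1|=2 > 1)], height=2
  node 42: h_left=0, h_right=2, diff=2 [FAIL (|0-2|=2 > 1)], height=3
  node 38: h_left=1, h_right=3, diff=2 [FAIL (|1-3|=2 > 1)], height=4
  node 5: h_left=-1, h_right=4, diff=5 [FAIL (|-1-4|=5 > 1)], height=5
Node 47 violates the condition: |1 - -1| = 2 > 1.
Result: Not balanced


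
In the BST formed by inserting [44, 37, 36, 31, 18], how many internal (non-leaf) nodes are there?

Tree built from: [44, 37, 36, 31, 18]
Tree (level-order array): [44, 37, None, 36, None, 31, None, 18]
Rule: An internal node has at least one child.
Per-node child counts:
  node 44: 1 child(ren)
  node 37: 1 child(ren)
  node 36: 1 child(ren)
  node 31: 1 child(ren)
  node 18: 0 child(ren)
Matching nodes: [44, 37, 36, 31]
Count of internal (non-leaf) nodes: 4


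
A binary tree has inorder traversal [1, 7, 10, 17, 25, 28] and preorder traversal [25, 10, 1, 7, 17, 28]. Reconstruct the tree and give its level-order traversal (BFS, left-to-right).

Inorder:  [1, 7, 10, 17, 25, 28]
Preorder: [25, 10, 1, 7, 17, 28]
Algorithm: preorder visits root first, so consume preorder in order;
for each root, split the current inorder slice at that value into
left-subtree inorder and right-subtree inorder, then recurse.
Recursive splits:
  root=25; inorder splits into left=[1, 7, 10, 17], right=[28]
  root=10; inorder splits into left=[1, 7], right=[17]
  root=1; inorder splits into left=[], right=[7]
  root=7; inorder splits into left=[], right=[]
  root=17; inorder splits into left=[], right=[]
  root=28; inorder splits into left=[], right=[]
Reconstructed level-order: [25, 10, 28, 1, 17, 7]


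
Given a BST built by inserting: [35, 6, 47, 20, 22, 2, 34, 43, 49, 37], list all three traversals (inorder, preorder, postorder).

Tree insertion order: [35, 6, 47, 20, 22, 2, 34, 43, 49, 37]
Tree (level-order array): [35, 6, 47, 2, 20, 43, 49, None, None, None, 22, 37, None, None, None, None, 34]
Inorder (L, root, R): [2, 6, 20, 22, 34, 35, 37, 43, 47, 49]
Preorder (root, L, R): [35, 6, 2, 20, 22, 34, 47, 43, 37, 49]
Postorder (L, R, root): [2, 34, 22, 20, 6, 37, 43, 49, 47, 35]


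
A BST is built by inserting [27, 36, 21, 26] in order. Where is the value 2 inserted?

Starting tree (level order): [27, 21, 36, None, 26]
Insertion path: 27 -> 21
Result: insert 2 as left child of 21
Final tree (level order): [27, 21, 36, 2, 26]
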